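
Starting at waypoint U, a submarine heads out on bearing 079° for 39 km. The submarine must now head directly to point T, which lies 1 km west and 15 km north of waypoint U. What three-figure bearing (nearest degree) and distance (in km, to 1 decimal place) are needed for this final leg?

281°, 40.0 km

Leg 1 (079°, 39 km): east 39 sin 79° = 38.28, north 39 cos 79° = 7.44
Current position: (38.28, 7.44). Target: (-1, 15). Remaining: Δeast = -39.28, Δnorth = 7.56.
Bearing = atan2(-39.28, 7.56) mod 360° = 280.89°; distance = √((-39.28)² + (7.56)²) = 40.004 km.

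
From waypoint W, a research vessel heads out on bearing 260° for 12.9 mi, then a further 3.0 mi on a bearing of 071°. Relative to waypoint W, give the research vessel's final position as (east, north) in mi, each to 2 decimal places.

Leg 1 (260°, 12.9 mi): east 12.9 sin 260° = -12.70, north 12.9 cos 260° = -2.24
Leg 2 (071°, 3.0 mi): east 3.0 sin 71° = 2.84, north 3.0 cos 71° = 0.98
Summing: -9.87 mi east, -1.26 mi north → (-9.87, -1.26).

(-9.87, -1.26)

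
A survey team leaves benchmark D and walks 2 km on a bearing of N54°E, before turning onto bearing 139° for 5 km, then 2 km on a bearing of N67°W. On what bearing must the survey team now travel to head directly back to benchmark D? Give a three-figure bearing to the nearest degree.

301°

Leg 1 (N54°E, 2 km): east 2 sin 54° = 1.62, north 2 cos 54° = 1.18
Leg 2 (139°, 5 km): east 5 sin 139° = 3.28, north 5 cos 139° = -3.77
Leg 3 (N67°W, 2 km): east 2 sin 293° = -1.84, north 2 cos 293° = 0.78
Net displacement: 3.06 east, -1.82 north. Direction back to start is (-3.06, 1.82): bearing = atan2(-3.06, 1.82) mod 360° = 300.72° ≈ 301°.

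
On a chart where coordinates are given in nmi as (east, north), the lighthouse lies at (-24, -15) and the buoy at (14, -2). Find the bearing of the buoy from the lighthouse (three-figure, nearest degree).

Δeast = 14 − -24 = 38.00; Δnorth = -2 − -15 = 13.00.
Bearing = atan2(Δeast, Δnorth) mod 360° = 71.11° ≈ 071°.

071°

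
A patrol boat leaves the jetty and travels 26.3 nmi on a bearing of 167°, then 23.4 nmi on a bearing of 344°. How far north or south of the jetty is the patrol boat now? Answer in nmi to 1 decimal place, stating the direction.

Leg 1 (167°, 26.3 nmi): east 26.3 sin 167° = 5.92, north 26.3 cos 167° = -25.63
Leg 2 (344°, 23.4 nmi): east 23.4 sin 344° = -6.45, north 23.4 cos 344° = 22.49
Net north component: -3.13 nmi.

3.1 nmi south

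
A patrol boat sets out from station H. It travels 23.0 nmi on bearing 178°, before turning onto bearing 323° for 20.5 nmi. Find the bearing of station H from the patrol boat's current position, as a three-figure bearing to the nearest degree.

Leg 1 (178°, 23.0 nmi): east 23.0 sin 178° = 0.80, north 23.0 cos 178° = -22.99
Leg 2 (323°, 20.5 nmi): east 20.5 sin 323° = -12.34, north 20.5 cos 323° = 16.37
Net displacement: -11.53 east, -6.61 north. Direction back to start is (11.53, 6.61): bearing = atan2(11.53, 6.61) mod 360° = 60.17° ≈ 060°.

060°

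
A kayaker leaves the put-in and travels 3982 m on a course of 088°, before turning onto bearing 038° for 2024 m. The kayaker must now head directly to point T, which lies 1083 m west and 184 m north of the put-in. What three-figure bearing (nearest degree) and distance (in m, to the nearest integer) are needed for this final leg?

Leg 1 (088°, 3982 m): east 3982 sin 88° = 3979.57, north 3982 cos 88° = 138.97
Leg 2 (038°, 2024 m): east 2024 sin 38° = 1246.10, north 2024 cos 38° = 1594.93
Current position: (5225.67, 1733.90). Target: (-1083, 184). Remaining: Δeast = -6308.67, Δnorth = -1549.90.
Bearing = atan2(-6308.67, -1549.90) mod 360° = 256.20°; distance = √((-6308.67)² + (-1549.90)²) = 6496.273 m.

256°, 6496 m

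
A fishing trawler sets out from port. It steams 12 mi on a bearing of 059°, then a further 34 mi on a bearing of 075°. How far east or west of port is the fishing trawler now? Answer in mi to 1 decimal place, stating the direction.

Leg 1 (059°, 12 mi): east 12 sin 59° = 10.29, north 12 cos 59° = 6.18
Leg 2 (075°, 34 mi): east 34 sin 75° = 32.84, north 34 cos 75° = 8.80
Net east component: 43.13 mi.

43.1 mi east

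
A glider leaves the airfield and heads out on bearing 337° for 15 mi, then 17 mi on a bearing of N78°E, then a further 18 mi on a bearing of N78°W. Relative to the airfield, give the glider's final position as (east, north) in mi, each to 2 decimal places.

(-6.84, 21.08)

Leg 1 (337°, 15 mi): east 15 sin 337° = -5.86, north 15 cos 337° = 13.81
Leg 2 (N78°E, 17 mi): east 17 sin 78° = 16.63, north 17 cos 78° = 3.53
Leg 3 (N78°W, 18 mi): east 18 sin 282° = -17.61, north 18 cos 282° = 3.74
Summing: -6.84 mi east, 21.08 mi north → (-6.84, 21.08).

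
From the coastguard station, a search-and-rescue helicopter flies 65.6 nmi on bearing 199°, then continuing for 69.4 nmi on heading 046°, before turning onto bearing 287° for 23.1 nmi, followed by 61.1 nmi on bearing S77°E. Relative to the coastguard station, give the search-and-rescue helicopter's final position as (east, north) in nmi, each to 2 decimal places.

(66.01, -20.81)

Leg 1 (199°, 65.6 nmi): east 65.6 sin 199° = -21.36, north 65.6 cos 199° = -62.03
Leg 2 (046°, 69.4 nmi): east 69.4 sin 46° = 49.92, north 69.4 cos 46° = 48.21
Leg 3 (287°, 23.1 nmi): east 23.1 sin 287° = -22.09, north 23.1 cos 287° = 6.75
Leg 4 (S77°E, 61.1 nmi): east 61.1 sin 103° = 59.53, north 61.1 cos 103° = -13.74
Summing: 66.01 nmi east, -20.81 nmi north → (66.01, -20.81).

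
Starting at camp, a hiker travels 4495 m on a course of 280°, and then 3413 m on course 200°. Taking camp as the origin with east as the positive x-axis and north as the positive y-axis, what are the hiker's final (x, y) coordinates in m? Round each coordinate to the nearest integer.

(-5594, -2427)

Leg 1 (280°, 4495 m): east 4495 sin 280° = -4426.71, north 4495 cos 280° = 780.55
Leg 2 (200°, 3413 m): east 3413 sin 200° = -1167.31, north 3413 cos 200° = -3207.17
Summing: -5594.03 m east, -2426.62 m north → (-5594, -2427).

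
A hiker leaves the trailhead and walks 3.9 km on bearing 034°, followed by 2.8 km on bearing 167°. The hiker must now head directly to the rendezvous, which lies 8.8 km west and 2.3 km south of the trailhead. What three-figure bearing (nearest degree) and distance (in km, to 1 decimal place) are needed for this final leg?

256°, 11.9 km

Leg 1 (034°, 3.9 km): east 3.9 sin 34° = 2.18, north 3.9 cos 34° = 3.23
Leg 2 (167°, 2.8 km): east 2.8 sin 167° = 0.63, north 2.8 cos 167° = -2.73
Current position: (2.81, 0.51). Target: (-8.8, -2.3). Remaining: Δeast = -11.61, Δnorth = -2.81.
Bearing = atan2(-11.61, -2.81) mod 360° = 256.42°; distance = √((-11.61)² + (-2.81)²) = 11.945 km.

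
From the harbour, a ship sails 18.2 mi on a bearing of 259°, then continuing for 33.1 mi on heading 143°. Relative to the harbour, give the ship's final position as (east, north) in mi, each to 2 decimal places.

Leg 1 (259°, 18.2 mi): east 18.2 sin 259° = -17.87, north 18.2 cos 259° = -3.47
Leg 2 (143°, 33.1 mi): east 33.1 sin 143° = 19.92, north 33.1 cos 143° = -26.43
Summing: 2.05 mi east, -29.91 mi north → (2.05, -29.91).

(2.05, -29.91)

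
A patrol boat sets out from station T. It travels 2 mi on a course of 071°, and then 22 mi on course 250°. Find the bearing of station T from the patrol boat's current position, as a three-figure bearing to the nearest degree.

070°

Leg 1 (071°, 2 mi): east 2 sin 71° = 1.89, north 2 cos 71° = 0.65
Leg 2 (250°, 22 mi): east 22 sin 250° = -20.67, north 22 cos 250° = -7.52
Net displacement: -18.78 east, -6.87 north. Direction back to start is (18.78, 6.87): bearing = atan2(18.78, 6.87) mod 360° = 69.90° ≈ 070°.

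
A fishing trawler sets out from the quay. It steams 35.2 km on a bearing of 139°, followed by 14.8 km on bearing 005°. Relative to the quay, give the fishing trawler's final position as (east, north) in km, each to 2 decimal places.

(24.38, -11.82)

Leg 1 (139°, 35.2 km): east 35.2 sin 139° = 23.09, north 35.2 cos 139° = -26.57
Leg 2 (005°, 14.8 km): east 14.8 sin 5° = 1.29, north 14.8 cos 5° = 14.74
Summing: 24.38 km east, -11.82 km north → (24.38, -11.82).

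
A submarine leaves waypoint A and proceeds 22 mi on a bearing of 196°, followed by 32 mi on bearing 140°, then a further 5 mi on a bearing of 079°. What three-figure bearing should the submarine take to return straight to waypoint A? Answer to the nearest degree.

Leg 1 (196°, 22 mi): east 22 sin 196° = -6.06, north 22 cos 196° = -21.15
Leg 2 (140°, 32 mi): east 32 sin 140° = 20.57, north 32 cos 140° = -24.51
Leg 3 (079°, 5 mi): east 5 sin 79° = 4.91, north 5 cos 79° = 0.95
Net displacement: 19.41 east, -44.71 north. Direction back to start is (-19.41, 44.71): bearing = atan2(-19.41, 44.71) mod 360° = 336.53° ≈ 337°.

337°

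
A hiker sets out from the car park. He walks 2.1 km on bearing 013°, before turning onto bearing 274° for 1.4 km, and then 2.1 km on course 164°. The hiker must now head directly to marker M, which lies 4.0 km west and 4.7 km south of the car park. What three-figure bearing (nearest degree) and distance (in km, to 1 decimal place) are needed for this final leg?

Leg 1 (013°, 2.1 km): east 2.1 sin 13° = 0.47, north 2.1 cos 13° = 2.05
Leg 2 (274°, 1.4 km): east 1.4 sin 274° = -1.40, north 1.4 cos 274° = 0.10
Leg 3 (164°, 2.1 km): east 2.1 sin 164° = 0.58, north 2.1 cos 164° = -2.02
Current position: (-0.35, 0.13). Target: (-4.0, -4.7). Remaining: Δeast = -3.65, Δnorth = -4.83.
Bearing = atan2(-3.65, -4.83) mod 360° = 217.14°; distance = √((-3.65)² + (-4.83)²) = 6.053 km.

217°, 6.1 km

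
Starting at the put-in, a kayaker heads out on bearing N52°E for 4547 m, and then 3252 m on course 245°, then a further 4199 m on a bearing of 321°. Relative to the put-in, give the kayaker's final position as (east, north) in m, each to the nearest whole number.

Leg 1 (N52°E, 4547 m): east 4547 sin 52° = 3583.08, north 4547 cos 52° = 2799.41
Leg 2 (245°, 3252 m): east 3252 sin 245° = -2947.31, north 3252 cos 245° = -1374.35
Leg 3 (321°, 4199 m): east 4199 sin 321° = -2642.52, north 4199 cos 321° = 3263.24
Summing: -2006.74 m east, 4688.29 m north → (-2007, 4688).

(-2007, 4688)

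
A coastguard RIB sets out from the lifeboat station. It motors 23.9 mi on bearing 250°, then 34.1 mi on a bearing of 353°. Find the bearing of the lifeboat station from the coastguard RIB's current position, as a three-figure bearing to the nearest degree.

134°

Leg 1 (250°, 23.9 mi): east 23.9 sin 250° = -22.46, north 23.9 cos 250° = -8.17
Leg 2 (353°, 34.1 mi): east 34.1 sin 353° = -4.16, north 34.1 cos 353° = 33.85
Net displacement: -26.61 east, 25.67 north. Direction back to start is (26.61, -25.67): bearing = atan2(26.61, -25.67) mod 360° = 133.97° ≈ 134°.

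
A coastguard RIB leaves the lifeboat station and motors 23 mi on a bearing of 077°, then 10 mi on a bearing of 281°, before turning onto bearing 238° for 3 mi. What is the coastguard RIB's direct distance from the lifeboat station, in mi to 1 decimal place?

Leg 1 (077°, 23 mi): east 23 sin 77° = 22.41, north 23 cos 77° = 5.17
Leg 2 (281°, 10 mi): east 10 sin 281° = -9.82, north 10 cos 281° = 1.91
Leg 3 (238°, 3 mi): east 3 sin 238° = -2.54, north 3 cos 238° = -1.59
Net: 10.05 east, 5.49 north. Distance = √((10.05)² + (5.49)²) = 11.453 mi.

11.5 mi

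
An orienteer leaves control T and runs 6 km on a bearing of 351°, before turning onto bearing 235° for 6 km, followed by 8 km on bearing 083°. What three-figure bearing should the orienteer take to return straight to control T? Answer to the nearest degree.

211°

Leg 1 (351°, 6 km): east 6 sin 351° = -0.94, north 6 cos 351° = 5.93
Leg 2 (235°, 6 km): east 6 sin 235° = -4.91, north 6 cos 235° = -3.44
Leg 3 (083°, 8 km): east 8 sin 83° = 7.94, north 8 cos 83° = 0.97
Net displacement: 2.09 east, 3.46 north. Direction back to start is (-2.09, -3.46): bearing = atan2(-2.09, -3.46) mod 360° = 211.10° ≈ 211°.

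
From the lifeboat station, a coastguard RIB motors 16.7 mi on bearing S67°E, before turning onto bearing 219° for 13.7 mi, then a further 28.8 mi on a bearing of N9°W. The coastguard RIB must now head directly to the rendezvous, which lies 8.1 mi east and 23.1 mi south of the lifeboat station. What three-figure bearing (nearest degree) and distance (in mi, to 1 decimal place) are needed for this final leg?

Leg 1 (S67°E, 16.7 mi): east 16.7 sin 113° = 15.37, north 16.7 cos 113° = -6.53
Leg 2 (219°, 13.7 mi): east 13.7 sin 219° = -8.62, north 13.7 cos 219° = -10.65
Leg 3 (N9°W, 28.8 mi): east 28.8 sin 351° = -4.51, north 28.8 cos 351° = 28.45
Current position: (2.25, 11.27). Target: (8.1, -23.1). Remaining: Δeast = 5.85, Δnorth = -34.37.
Bearing = atan2(5.85, -34.37) mod 360° = 170.33°; distance = √((5.85)² + (-34.37)²) = 34.868 mi.

170°, 34.9 mi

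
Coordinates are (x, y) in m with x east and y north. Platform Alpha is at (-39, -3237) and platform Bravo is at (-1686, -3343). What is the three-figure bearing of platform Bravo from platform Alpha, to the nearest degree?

Δeast = -1686 − -39 = -1647.00; Δnorth = -3343 − -3237 = -106.00.
Bearing = atan2(Δeast, Δnorth) mod 360° = 266.32° ≈ 266°.

266°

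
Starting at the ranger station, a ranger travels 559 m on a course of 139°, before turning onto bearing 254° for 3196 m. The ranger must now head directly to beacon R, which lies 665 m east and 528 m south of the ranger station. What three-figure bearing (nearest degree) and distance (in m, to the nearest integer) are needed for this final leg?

077°, 3458 m

Leg 1 (139°, 559 m): east 559 sin 139° = 366.74, north 559 cos 139° = -421.88
Leg 2 (254°, 3196 m): east 3196 sin 254° = -3072.19, north 3196 cos 254° = -880.94
Current position: (-2705.46, -1302.82). Target: (665, -528). Remaining: Δeast = 3370.46, Δnorth = 774.82.
Bearing = atan2(3370.46, 774.82) mod 360° = 77.05°; distance = √((3370.46)² + (774.82)²) = 3458.369 m.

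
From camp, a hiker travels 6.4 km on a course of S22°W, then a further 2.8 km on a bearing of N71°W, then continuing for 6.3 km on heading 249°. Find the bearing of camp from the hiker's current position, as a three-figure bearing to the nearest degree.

Leg 1 (S22°W, 6.4 km): east 6.4 sin 202° = -2.40, north 6.4 cos 202° = -5.93
Leg 2 (N71°W, 2.8 km): east 2.8 sin 289° = -2.65, north 2.8 cos 289° = 0.91
Leg 3 (249°, 6.3 km): east 6.3 sin 249° = -5.88, north 6.3 cos 249° = -2.26
Net displacement: -10.93 east, -7.28 north. Direction back to start is (10.93, 7.28): bearing = atan2(10.93, 7.28) mod 360° = 56.33° ≈ 056°.

056°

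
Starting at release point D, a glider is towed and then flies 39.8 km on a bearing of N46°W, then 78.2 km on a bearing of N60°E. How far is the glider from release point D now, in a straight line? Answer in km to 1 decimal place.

77.4 km

Leg 1 (N46°W, 39.8 km): east 39.8 sin 314° = -28.63, north 39.8 cos 314° = 27.65
Leg 2 (N60°E, 78.2 km): east 78.2 sin 60° = 67.72, north 78.2 cos 60° = 39.10
Net: 39.09 east, 66.75 north. Distance = √((39.09)² + (66.75)²) = 77.353 km.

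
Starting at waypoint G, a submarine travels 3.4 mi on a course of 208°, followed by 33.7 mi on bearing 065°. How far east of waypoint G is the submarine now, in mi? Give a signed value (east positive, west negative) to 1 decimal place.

28.9 mi

Leg 1 (208°, 3.4 mi): east 3.4 sin 208° = -1.60, north 3.4 cos 208° = -3.00
Leg 2 (065°, 33.7 mi): east 33.7 sin 65° = 30.54, north 33.7 cos 65° = 14.24
Net east component: 28.95 mi.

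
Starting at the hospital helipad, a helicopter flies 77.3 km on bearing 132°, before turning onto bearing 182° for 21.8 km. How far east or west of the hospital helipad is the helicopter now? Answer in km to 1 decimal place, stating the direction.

56.7 km east

Leg 1 (132°, 77.3 km): east 77.3 sin 132° = 57.45, north 77.3 cos 132° = -51.72
Leg 2 (182°, 21.8 km): east 21.8 sin 182° = -0.76, north 21.8 cos 182° = -21.79
Net east component: 56.68 km.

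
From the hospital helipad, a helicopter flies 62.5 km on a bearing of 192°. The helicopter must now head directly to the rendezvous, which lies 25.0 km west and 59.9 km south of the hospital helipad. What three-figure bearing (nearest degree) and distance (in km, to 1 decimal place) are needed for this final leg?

276°, 12.1 km

Leg 1 (192°, 62.5 km): east 62.5 sin 192° = -12.99, north 62.5 cos 192° = -61.13
Current position: (-12.99, -61.13). Target: (-25.0, -59.9). Remaining: Δeast = -12.01, Δnorth = 1.23.
Bearing = atan2(-12.01, 1.23) mod 360° = 275.87°; distance = √((-12.01)² + (1.23)²) = 12.069 km.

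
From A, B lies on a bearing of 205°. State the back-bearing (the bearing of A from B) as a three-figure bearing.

Back-bearing = 205° − 180° = 025°.

025°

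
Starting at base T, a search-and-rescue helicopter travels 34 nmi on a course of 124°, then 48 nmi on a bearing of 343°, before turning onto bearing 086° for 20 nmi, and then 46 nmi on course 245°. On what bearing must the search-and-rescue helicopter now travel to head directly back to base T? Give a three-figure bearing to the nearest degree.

Leg 1 (124°, 34 nmi): east 34 sin 124° = 28.19, north 34 cos 124° = -19.01
Leg 2 (343°, 48 nmi): east 48 sin 343° = -14.03, north 48 cos 343° = 45.90
Leg 3 (086°, 20 nmi): east 20 sin 86° = 19.95, north 20 cos 86° = 1.40
Leg 4 (245°, 46 nmi): east 46 sin 245° = -41.69, north 46 cos 245° = -19.44
Net displacement: -7.59 east, 8.84 north. Direction back to start is (7.59, -8.84): bearing = atan2(7.59, -8.84) mod 360° = 139.38° ≈ 139°.

139°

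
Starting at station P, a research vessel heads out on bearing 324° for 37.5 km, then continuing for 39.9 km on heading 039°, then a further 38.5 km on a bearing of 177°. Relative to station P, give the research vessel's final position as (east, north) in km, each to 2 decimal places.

Leg 1 (324°, 37.5 km): east 37.5 sin 324° = -22.04, north 37.5 cos 324° = 30.34
Leg 2 (039°, 39.9 km): east 39.9 sin 39° = 25.11, north 39.9 cos 39° = 31.01
Leg 3 (177°, 38.5 km): east 38.5 sin 177° = 2.01, north 38.5 cos 177° = -38.45
Summing: 5.08 km east, 22.90 km north → (5.08, 22.90).

(5.08, 22.90)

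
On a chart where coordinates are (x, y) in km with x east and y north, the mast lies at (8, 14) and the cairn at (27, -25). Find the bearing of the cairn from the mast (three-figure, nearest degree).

Δeast = 27 − 8 = 19.00; Δnorth = -25 − 14 = -39.00.
Bearing = atan2(Δeast, Δnorth) mod 360° = 154.03° ≈ 154°.

154°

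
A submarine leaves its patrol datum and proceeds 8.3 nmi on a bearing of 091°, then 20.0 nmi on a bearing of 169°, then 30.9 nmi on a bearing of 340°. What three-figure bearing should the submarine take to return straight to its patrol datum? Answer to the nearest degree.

189°

Leg 1 (091°, 8.3 nmi): east 8.3 sin 91° = 8.30, north 8.3 cos 91° = -0.14
Leg 2 (169°, 20.0 nmi): east 20.0 sin 169° = 3.82, north 20.0 cos 169° = -19.63
Leg 3 (340°, 30.9 nmi): east 30.9 sin 340° = -10.57, north 30.9 cos 340° = 29.04
Net displacement: 1.55 east, 9.26 north. Direction back to start is (-1.55, -9.26): bearing = atan2(-1.55, -9.26) mod 360° = 189.48° ≈ 189°.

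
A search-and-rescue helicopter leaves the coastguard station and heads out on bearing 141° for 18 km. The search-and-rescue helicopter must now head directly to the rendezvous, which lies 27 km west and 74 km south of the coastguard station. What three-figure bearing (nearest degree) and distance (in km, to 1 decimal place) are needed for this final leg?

Leg 1 (141°, 18 km): east 18 sin 141° = 11.33, north 18 cos 141° = -13.99
Current position: (11.33, -13.99). Target: (-27, -74). Remaining: Δeast = -38.33, Δnorth = -60.01.
Bearing = atan2(-38.33, -60.01) mod 360° = 212.57°; distance = √((-38.33)² + (-60.01)²) = 71.207 km.

213°, 71.2 km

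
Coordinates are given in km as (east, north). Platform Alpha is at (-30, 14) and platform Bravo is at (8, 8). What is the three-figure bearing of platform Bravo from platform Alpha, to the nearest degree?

099°

Δeast = 8 − -30 = 38.00; Δnorth = 8 − 14 = -6.00.
Bearing = atan2(Δeast, Δnorth) mod 360° = 98.97° ≈ 099°.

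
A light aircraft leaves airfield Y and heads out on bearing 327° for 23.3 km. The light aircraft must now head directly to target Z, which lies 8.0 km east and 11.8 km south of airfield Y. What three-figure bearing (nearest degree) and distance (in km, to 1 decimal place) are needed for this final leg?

147°, 37.6 km

Leg 1 (327°, 23.3 km): east 23.3 sin 327° = -12.69, north 23.3 cos 327° = 19.54
Current position: (-12.69, 19.54). Target: (8.0, -11.8). Remaining: Δeast = 20.69, Δnorth = -31.34.
Bearing = atan2(20.69, -31.34) mod 360° = 146.57°; distance = √((20.69)² + (-31.34)²) = 37.554 km.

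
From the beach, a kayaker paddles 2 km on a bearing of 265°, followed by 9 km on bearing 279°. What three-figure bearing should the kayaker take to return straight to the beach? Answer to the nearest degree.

Leg 1 (265°, 2 km): east 2 sin 265° = -1.99, north 2 cos 265° = -0.17
Leg 2 (279°, 9 km): east 9 sin 279° = -8.89, north 9 cos 279° = 1.41
Net displacement: -10.88 east, 1.23 north. Direction back to start is (10.88, -1.23): bearing = atan2(10.88, -1.23) mod 360° = 96.47° ≈ 096°.

096°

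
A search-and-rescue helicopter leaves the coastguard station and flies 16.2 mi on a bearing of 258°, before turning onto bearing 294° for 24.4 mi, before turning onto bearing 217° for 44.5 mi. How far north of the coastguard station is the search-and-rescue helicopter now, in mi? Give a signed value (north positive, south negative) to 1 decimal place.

Leg 1 (258°, 16.2 mi): east 16.2 sin 258° = -15.85, north 16.2 cos 258° = -3.37
Leg 2 (294°, 24.4 mi): east 24.4 sin 294° = -22.29, north 24.4 cos 294° = 9.92
Leg 3 (217°, 44.5 mi): east 44.5 sin 217° = -26.78, north 44.5 cos 217° = -35.54
Net north component: -28.98 mi.

-29.0 mi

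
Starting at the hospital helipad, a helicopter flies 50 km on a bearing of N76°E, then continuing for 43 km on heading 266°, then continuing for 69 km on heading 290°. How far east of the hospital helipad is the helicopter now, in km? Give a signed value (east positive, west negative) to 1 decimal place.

-59.2 km

Leg 1 (N76°E, 50 km): east 50 sin 76° = 48.51, north 50 cos 76° = 12.10
Leg 2 (266°, 43 km): east 43 sin 266° = -42.90, north 43 cos 266° = -3.00
Leg 3 (290°, 69 km): east 69 sin 290° = -64.84, north 69 cos 290° = 23.60
Net east component: -59.22 km.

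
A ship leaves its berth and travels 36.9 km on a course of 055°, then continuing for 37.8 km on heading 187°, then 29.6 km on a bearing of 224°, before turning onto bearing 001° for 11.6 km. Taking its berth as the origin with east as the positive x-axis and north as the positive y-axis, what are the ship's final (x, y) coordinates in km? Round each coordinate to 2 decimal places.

(5.26, -26.05)

Leg 1 (055°, 36.9 km): east 36.9 sin 55° = 30.23, north 36.9 cos 55° = 21.16
Leg 2 (187°, 37.8 km): east 37.8 sin 187° = -4.61, north 37.8 cos 187° = -37.52
Leg 3 (224°, 29.6 km): east 29.6 sin 224° = -20.56, north 29.6 cos 224° = -21.29
Leg 4 (001°, 11.6 km): east 11.6 sin 1° = 0.20, north 11.6 cos 1° = 11.60
Summing: 5.26 km east, -26.05 km north → (5.26, -26.05).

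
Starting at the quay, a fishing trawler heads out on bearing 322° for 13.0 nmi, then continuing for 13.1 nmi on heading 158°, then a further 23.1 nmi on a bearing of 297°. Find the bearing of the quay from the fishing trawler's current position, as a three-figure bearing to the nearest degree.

110°

Leg 1 (322°, 13.0 nmi): east 13.0 sin 322° = -8.00, north 13.0 cos 322° = 10.24
Leg 2 (158°, 13.1 nmi): east 13.1 sin 158° = 4.91, north 13.1 cos 158° = -12.15
Leg 3 (297°, 23.1 nmi): east 23.1 sin 297° = -20.58, north 23.1 cos 297° = 10.49
Net displacement: -23.68 east, 8.59 north. Direction back to start is (23.68, -8.59): bearing = atan2(23.68, -8.59) mod 360° = 109.93° ≈ 110°.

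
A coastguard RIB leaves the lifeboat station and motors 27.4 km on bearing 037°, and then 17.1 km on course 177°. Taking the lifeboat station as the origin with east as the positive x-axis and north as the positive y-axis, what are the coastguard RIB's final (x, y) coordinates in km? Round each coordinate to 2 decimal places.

(17.38, 4.81)

Leg 1 (037°, 27.4 km): east 27.4 sin 37° = 16.49, north 27.4 cos 37° = 21.88
Leg 2 (177°, 17.1 km): east 17.1 sin 177° = 0.89, north 17.1 cos 177° = -17.08
Summing: 17.38 km east, 4.81 km north → (17.38, 4.81).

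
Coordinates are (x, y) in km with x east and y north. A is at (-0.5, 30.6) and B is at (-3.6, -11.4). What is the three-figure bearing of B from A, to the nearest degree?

184°

Δeast = -3.6 − -0.5 = -3.10; Δnorth = -11.4 − 30.6 = -42.00.
Bearing = atan2(Δeast, Δnorth) mod 360° = 184.22° ≈ 184°.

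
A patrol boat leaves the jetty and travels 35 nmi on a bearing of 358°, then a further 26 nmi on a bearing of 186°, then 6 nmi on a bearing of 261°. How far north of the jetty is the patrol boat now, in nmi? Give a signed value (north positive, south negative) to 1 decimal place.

8.2 nmi

Leg 1 (358°, 35 nmi): east 35 sin 358° = -1.22, north 35 cos 358° = 34.98
Leg 2 (186°, 26 nmi): east 26 sin 186° = -2.72, north 26 cos 186° = -25.86
Leg 3 (261°, 6 nmi): east 6 sin 261° = -5.93, north 6 cos 261° = -0.94
Net north component: 8.18 nmi.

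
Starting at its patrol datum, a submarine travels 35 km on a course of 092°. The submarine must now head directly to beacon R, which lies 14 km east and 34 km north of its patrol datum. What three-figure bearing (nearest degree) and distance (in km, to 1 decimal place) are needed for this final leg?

Leg 1 (092°, 35 km): east 35 sin 92° = 34.98, north 35 cos 92° = -1.22
Current position: (34.98, -1.22). Target: (14, 34). Remaining: Δeast = -20.98, Δnorth = 35.22.
Bearing = atan2(-20.98, 35.22) mod 360° = 329.22°; distance = √((-20.98)² + (35.22)²) = 40.996 km.

329°, 41.0 km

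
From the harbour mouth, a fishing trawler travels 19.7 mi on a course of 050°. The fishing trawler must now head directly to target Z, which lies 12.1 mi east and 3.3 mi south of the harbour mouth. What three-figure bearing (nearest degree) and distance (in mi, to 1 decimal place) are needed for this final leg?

191°, 16.2 mi

Leg 1 (050°, 19.7 mi): east 19.7 sin 50° = 15.09, north 19.7 cos 50° = 12.66
Current position: (15.09, 12.66). Target: (12.1, -3.3). Remaining: Δeast = -2.99, Δnorth = -15.96.
Bearing = atan2(-2.99, -15.96) mod 360° = 190.61°; distance = √((-2.99)² + (-15.96)²) = 16.241 mi.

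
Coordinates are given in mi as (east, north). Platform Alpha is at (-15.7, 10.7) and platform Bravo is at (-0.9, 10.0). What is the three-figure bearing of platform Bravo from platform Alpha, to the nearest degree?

Δeast = -0.9 − -15.7 = 14.80; Δnorth = 10.0 − 10.7 = -0.70.
Bearing = atan2(Δeast, Δnorth) mod 360° = 92.71° ≈ 093°.

093°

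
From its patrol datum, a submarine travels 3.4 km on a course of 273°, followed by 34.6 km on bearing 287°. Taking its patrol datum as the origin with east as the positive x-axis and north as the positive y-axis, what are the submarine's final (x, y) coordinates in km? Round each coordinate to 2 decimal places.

Leg 1 (273°, 3.4 km): east 3.4 sin 273° = -3.40, north 3.4 cos 273° = 0.18
Leg 2 (287°, 34.6 km): east 34.6 sin 287° = -33.09, north 34.6 cos 287° = 10.12
Summing: -36.48 km east, 10.29 km north → (-36.48, 10.29).

(-36.48, 10.29)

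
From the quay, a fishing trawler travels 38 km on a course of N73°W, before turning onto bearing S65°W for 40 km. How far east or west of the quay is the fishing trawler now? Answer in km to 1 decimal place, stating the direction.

Leg 1 (N73°W, 38 km): east 38 sin 287° = -36.34, north 38 cos 287° = 11.11
Leg 2 (S65°W, 40 km): east 40 sin 245° = -36.25, north 40 cos 245° = -16.90
Net east component: -72.59 km.

72.6 km west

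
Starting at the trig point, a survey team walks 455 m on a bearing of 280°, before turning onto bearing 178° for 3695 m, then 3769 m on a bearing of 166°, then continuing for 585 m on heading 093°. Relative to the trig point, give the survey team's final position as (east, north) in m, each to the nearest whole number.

Leg 1 (280°, 455 m): east 455 sin 280° = -448.09, north 455 cos 280° = 79.01
Leg 2 (178°, 3695 m): east 3695 sin 178° = 128.95, north 3695 cos 178° = -3692.75
Leg 3 (166°, 3769 m): east 3769 sin 166° = 911.80, north 3769 cos 166° = -3657.04
Leg 4 (093°, 585 m): east 585 sin 93° = 584.20, north 585 cos 93° = -30.62
Summing: 1176.87 m east, -7301.40 m north → (1177, -7301).

(1177, -7301)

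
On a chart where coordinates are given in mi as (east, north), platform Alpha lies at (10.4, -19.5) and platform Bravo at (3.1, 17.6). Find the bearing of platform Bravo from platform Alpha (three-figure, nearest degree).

Δeast = 3.1 − 10.4 = -7.30; Δnorth = 17.6 − -19.5 = 37.10.
Bearing = atan2(Δeast, Δnorth) mod 360° = 348.87° ≈ 349°.

349°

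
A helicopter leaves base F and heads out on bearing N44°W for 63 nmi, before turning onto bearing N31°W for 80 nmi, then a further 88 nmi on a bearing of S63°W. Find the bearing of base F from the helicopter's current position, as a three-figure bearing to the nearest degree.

Leg 1 (N44°W, 63 nmi): east 63 sin 316° = -43.76, north 63 cos 316° = 45.32
Leg 2 (N31°W, 80 nmi): east 80 sin 329° = -41.20, north 80 cos 329° = 68.57
Leg 3 (S63°W, 88 nmi): east 88 sin 243° = -78.41, north 88 cos 243° = -39.95
Net displacement: -163.38 east, 73.94 north. Direction back to start is (163.38, -73.94): bearing = atan2(163.38, -73.94) mod 360° = 114.35° ≈ 114°.

114°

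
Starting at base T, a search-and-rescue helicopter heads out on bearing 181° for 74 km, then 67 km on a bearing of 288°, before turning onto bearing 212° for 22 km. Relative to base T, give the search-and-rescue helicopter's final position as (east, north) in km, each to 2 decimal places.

Leg 1 (181°, 74 km): east 74 sin 181° = -1.29, north 74 cos 181° = -73.99
Leg 2 (288°, 67 km): east 67 sin 288° = -63.72, north 67 cos 288° = 20.70
Leg 3 (212°, 22 km): east 22 sin 212° = -11.66, north 22 cos 212° = -18.66
Summing: -76.67 km east, -71.94 km north → (-76.67, -71.94).

(-76.67, -71.94)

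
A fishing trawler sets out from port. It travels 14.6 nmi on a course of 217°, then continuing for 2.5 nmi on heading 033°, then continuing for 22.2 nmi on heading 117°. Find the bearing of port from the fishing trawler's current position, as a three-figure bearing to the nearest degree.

Leg 1 (217°, 14.6 nmi): east 14.6 sin 217° = -8.79, north 14.6 cos 217° = -11.66
Leg 2 (033°, 2.5 nmi): east 2.5 sin 33° = 1.36, north 2.5 cos 33° = 2.10
Leg 3 (117°, 22.2 nmi): east 22.2 sin 117° = 19.78, north 22.2 cos 117° = -10.08
Net displacement: 12.36 east, -19.64 north. Direction back to start is (-12.36, 19.64): bearing = atan2(-12.36, 19.64) mod 360° = 327.83° ≈ 328°.

328°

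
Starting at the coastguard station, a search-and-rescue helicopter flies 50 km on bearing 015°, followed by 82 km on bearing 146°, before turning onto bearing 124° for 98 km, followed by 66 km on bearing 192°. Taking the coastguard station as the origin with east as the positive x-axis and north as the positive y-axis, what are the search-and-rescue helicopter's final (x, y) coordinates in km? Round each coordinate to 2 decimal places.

Leg 1 (015°, 50 km): east 50 sin 15° = 12.94, north 50 cos 15° = 48.30
Leg 2 (146°, 82 km): east 82 sin 146° = 45.85, north 82 cos 146° = -67.98
Leg 3 (124°, 98 km): east 98 sin 124° = 81.25, north 98 cos 124° = -54.80
Leg 4 (192°, 66 km): east 66 sin 192° = -13.72, north 66 cos 192° = -64.56
Summing: 126.32 km east, -139.04 km north → (126.32, -139.04).

(126.32, -139.04)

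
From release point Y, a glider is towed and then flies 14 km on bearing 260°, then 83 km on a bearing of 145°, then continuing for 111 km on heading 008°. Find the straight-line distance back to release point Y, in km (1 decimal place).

Leg 1 (260°, 14 km): east 14 sin 260° = -13.79, north 14 cos 260° = -2.43
Leg 2 (145°, 83 km): east 83 sin 145° = 47.61, north 83 cos 145° = -67.99
Leg 3 (008°, 111 km): east 111 sin 8° = 15.45, north 111 cos 8° = 109.92
Net: 49.27 east, 39.50 north. Distance = √((49.27)² + (39.50)²) = 63.147 km.

63.1 km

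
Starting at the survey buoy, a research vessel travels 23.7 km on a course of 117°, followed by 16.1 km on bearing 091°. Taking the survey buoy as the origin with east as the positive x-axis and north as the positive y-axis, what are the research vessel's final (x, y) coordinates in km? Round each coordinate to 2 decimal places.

Leg 1 (117°, 23.7 km): east 23.7 sin 117° = 21.12, north 23.7 cos 117° = -10.76
Leg 2 (091°, 16.1 km): east 16.1 sin 91° = 16.10, north 16.1 cos 91° = -0.28
Summing: 37.21 km east, -11.04 km north → (37.21, -11.04).

(37.21, -11.04)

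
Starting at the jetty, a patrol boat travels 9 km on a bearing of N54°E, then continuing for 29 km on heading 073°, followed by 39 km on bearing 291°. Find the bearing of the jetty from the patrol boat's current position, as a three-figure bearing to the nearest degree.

Leg 1 (N54°E, 9 km): east 9 sin 54° = 7.28, north 9 cos 54° = 5.29
Leg 2 (073°, 29 km): east 29 sin 73° = 27.73, north 29 cos 73° = 8.48
Leg 3 (291°, 39 km): east 39 sin 291° = -36.41, north 39 cos 291° = 13.98
Net displacement: -1.40 east, 27.75 north. Direction back to start is (1.40, -27.75): bearing = atan2(1.40, -27.75) mod 360° = 177.12° ≈ 177°.

177°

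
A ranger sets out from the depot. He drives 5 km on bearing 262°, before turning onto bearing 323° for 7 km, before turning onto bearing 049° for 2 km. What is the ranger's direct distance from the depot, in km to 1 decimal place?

9.9 km

Leg 1 (262°, 5 km): east 5 sin 262° = -4.95, north 5 cos 262° = -0.70
Leg 2 (323°, 7 km): east 7 sin 323° = -4.21, north 7 cos 323° = 5.59
Leg 3 (049°, 2 km): east 2 sin 49° = 1.51, north 2 cos 49° = 1.31
Net: -7.65 east, 6.21 north. Distance = √((-7.65)² + (6.21)²) = 9.855 km.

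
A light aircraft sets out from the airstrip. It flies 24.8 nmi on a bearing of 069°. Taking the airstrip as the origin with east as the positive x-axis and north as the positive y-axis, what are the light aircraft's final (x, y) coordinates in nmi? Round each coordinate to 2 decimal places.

Leg 1 (069°, 24.8 nmi): east 24.8 sin 69° = 23.15, north 24.8 cos 69° = 8.89
Summing: 23.15 nmi east, 8.89 nmi north → (23.15, 8.89).

(23.15, 8.89)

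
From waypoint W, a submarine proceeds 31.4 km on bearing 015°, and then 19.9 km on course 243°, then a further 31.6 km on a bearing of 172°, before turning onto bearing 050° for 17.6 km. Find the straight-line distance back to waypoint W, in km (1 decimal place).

8.4 km

Leg 1 (015°, 31.4 km): east 31.4 sin 15° = 8.13, north 31.4 cos 15° = 30.33
Leg 2 (243°, 19.9 km): east 19.9 sin 243° = -17.73, north 19.9 cos 243° = -9.03
Leg 3 (172°, 31.6 km): east 31.6 sin 172° = 4.40, north 31.6 cos 172° = -31.29
Leg 4 (050°, 17.6 km): east 17.6 sin 50° = 13.48, north 17.6 cos 50° = 11.31
Net: 8.28 east, 1.32 north. Distance = √((8.28)² + (1.32)²) = 8.380 km.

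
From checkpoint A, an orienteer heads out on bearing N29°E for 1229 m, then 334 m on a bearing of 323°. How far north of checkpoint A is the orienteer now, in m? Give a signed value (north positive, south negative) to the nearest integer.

Leg 1 (N29°E, 1229 m): east 1229 sin 29° = 595.83, north 1229 cos 29° = 1074.91
Leg 2 (323°, 334 m): east 334 sin 323° = -201.01, north 334 cos 323° = 266.74
Net north component: 1341.65 m.

1342 m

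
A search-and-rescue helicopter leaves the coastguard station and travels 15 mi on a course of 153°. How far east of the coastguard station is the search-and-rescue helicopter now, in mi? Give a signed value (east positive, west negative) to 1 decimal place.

6.8 mi

Leg 1 (153°, 15 mi): east 15 sin 153° = 6.81, north 15 cos 153° = -13.37
Net east component: 6.81 mi.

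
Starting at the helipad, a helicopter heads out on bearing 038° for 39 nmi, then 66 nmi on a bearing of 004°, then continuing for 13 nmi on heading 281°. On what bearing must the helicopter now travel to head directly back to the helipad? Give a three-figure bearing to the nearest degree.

Leg 1 (038°, 39 nmi): east 39 sin 38° = 24.01, north 39 cos 38° = 30.73
Leg 2 (004°, 66 nmi): east 66 sin 4° = 4.60, north 66 cos 4° = 65.84
Leg 3 (281°, 13 nmi): east 13 sin 281° = -12.76, north 13 cos 281° = 2.48
Net displacement: 15.85 east, 99.05 north. Direction back to start is (-15.85, -99.05): bearing = atan2(-15.85, -99.05) mod 360° = 189.09° ≈ 189°.

189°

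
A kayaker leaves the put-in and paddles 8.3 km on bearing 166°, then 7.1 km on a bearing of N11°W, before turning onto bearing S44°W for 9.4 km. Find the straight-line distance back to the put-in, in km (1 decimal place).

Leg 1 (166°, 8.3 km): east 8.3 sin 166° = 2.01, north 8.3 cos 166° = -8.05
Leg 2 (N11°W, 7.1 km): east 7.1 sin 349° = -1.35, north 7.1 cos 349° = 6.97
Leg 3 (S44°W, 9.4 km): east 9.4 sin 224° = -6.53, north 9.4 cos 224° = -6.76
Net: -5.88 east, -7.85 north. Distance = √((-5.88)² + (-7.85)²) = 9.803 km.

9.8 km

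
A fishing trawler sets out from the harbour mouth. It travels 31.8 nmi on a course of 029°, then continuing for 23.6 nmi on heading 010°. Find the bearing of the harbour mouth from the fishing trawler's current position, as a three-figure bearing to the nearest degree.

Leg 1 (029°, 31.8 nmi): east 31.8 sin 29° = 15.42, north 31.8 cos 29° = 27.81
Leg 2 (010°, 23.6 nmi): east 23.6 sin 10° = 4.10, north 23.6 cos 10° = 23.24
Net displacement: 19.52 east, 51.05 north. Direction back to start is (-19.52, -51.05): bearing = atan2(-19.52, -51.05) mod 360° = 200.92° ≈ 201°.

201°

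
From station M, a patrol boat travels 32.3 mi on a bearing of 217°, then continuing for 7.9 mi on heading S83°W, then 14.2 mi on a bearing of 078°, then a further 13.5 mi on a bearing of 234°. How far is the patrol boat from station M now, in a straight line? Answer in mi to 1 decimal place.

40.0 mi

Leg 1 (217°, 32.3 mi): east 32.3 sin 217° = -19.44, north 32.3 cos 217° = -25.80
Leg 2 (S83°W, 7.9 mi): east 7.9 sin 263° = -7.84, north 7.9 cos 263° = -0.96
Leg 3 (078°, 14.2 mi): east 14.2 sin 78° = 13.89, north 14.2 cos 78° = 2.95
Leg 4 (234°, 13.5 mi): east 13.5 sin 234° = -10.92, north 13.5 cos 234° = -7.94
Net: -24.31 east, -31.74 north. Distance = √((-24.31)² + (-31.74)²) = 39.982 mi.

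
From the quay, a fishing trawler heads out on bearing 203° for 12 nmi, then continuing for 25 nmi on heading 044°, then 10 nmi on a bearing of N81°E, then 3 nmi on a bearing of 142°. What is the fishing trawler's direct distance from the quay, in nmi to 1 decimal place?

Leg 1 (203°, 12 nmi): east 12 sin 203° = -4.69, north 12 cos 203° = -11.05
Leg 2 (044°, 25 nmi): east 25 sin 44° = 17.37, north 25 cos 44° = 17.98
Leg 3 (N81°E, 10 nmi): east 10 sin 81° = 9.88, north 10 cos 81° = 1.56
Leg 4 (142°, 3 nmi): east 3 sin 142° = 1.85, north 3 cos 142° = -2.36
Net: 24.40 east, 6.14 north. Distance = √((24.40)² + (6.14)²) = 25.162 nmi.

25.2 nmi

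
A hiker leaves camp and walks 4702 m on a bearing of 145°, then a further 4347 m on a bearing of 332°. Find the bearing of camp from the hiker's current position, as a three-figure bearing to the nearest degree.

Leg 1 (145°, 4702 m): east 4702 sin 145° = 2696.96, north 4702 cos 145° = -3851.65
Leg 2 (332°, 4347 m): east 4347 sin 332° = -2040.79, north 4347 cos 332° = 3838.17
Net displacement: 656.16 east, -13.48 north. Direction back to start is (-656.16, 13.48): bearing = atan2(-656.16, 13.48) mod 360° = 271.18° ≈ 271°.

271°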